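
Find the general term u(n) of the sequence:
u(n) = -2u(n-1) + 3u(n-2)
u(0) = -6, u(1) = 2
Characteristic equation: x² + 2x - 3 = 0, which factors as (x - (1))(x - (-3)) = 0.
Roots r₁ = 1, r₂ = -3 (distinct).
General solution: u(n) = A·(1)^n + B·(-3)^n.
From u(0) = -6: A + B = -6.
From u(1) = 2: A - 3B = 2.
Solving: A = -4, B = -2.
So u(n) = - 2 \left(-3\right)^{n} - 4.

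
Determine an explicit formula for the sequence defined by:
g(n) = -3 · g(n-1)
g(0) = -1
Pure geometric recurrence with ratio -3.
By induction g(n) = g(0) · (-3)^n = - \left(-3\right)^{n}.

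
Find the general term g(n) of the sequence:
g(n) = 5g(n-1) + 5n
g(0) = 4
First-order linear with linear forcing.
Homogeneous solution: g_h(n) = A·(5)^n.
Try particular g_p(n) = pn + q. Substituting:
  pn + q = 5(p(n-1) + q) + 5n.
Matching the n-coefficient: p = 5p + 5 ⇒ p = - \frac{5}{4}.
Matching constants: q = -5p + 5q ⇒ q = - \frac{25}{16}.
General: g(n) = A·(5)^n - \frac{5 n}{4} - \frac{25}{16}.
Apply g(0) = 4: A - \frac{25}{16} = 4 ⇒ A = \frac{89}{16}.
So g(n) = \frac{89 \cdot 5^{n}}{16} - \frac{5 n}{4} - \frac{25}{16}.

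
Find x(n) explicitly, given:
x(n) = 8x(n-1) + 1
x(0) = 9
First-order linear non-homogeneous.
Homogeneous solution: x_h(n) = A·(8)^n.
Try constant particular solution x_p = K: K = 8K + 1 ⇒ K = - \frac{1}{7}.
General: x(n) = A·(8)^n - \frac{1}{7}.
Apply x(0) = 9: A - \frac{1}{7} = 9 ⇒ A = \frac{64}{7}.
So x(n) = \frac{64 \cdot 8^{n}}{7} - \frac{1}{7}.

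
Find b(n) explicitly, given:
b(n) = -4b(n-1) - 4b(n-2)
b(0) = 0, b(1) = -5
Characteristic equation: x² + 4x + 4 = 0, which is (x - (-2))².
Repeated root r = -2.
General solution: b(n) = (A + Bn)·(-2)^n.
From b(0) = 0: A = 0.
From b(1) = -5: (A + B)·(-2) = -5 ⇒ B = \frac{5}{2}.
So b(n) = \left(\frac{5 n}{2}\right) \cdot (-2)^n.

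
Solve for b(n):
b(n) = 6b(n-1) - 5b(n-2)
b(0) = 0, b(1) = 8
Characteristic equation: x² - 6x + 5 = 0, which factors as (x - (5))(x - (1)) = 0.
Roots r₁ = 5, r₂ = 1 (distinct).
General solution: b(n) = A·(5)^n + B·(1)^n.
From b(0) = 0: A + B = 0.
From b(1) = 8: 5A + B = 8.
Solving: A = 2, B = -2.
So b(n) = 2 \cdot 5^{n} - 2.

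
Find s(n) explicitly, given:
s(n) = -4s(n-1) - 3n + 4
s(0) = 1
First-order linear with linear forcing.
Homogeneous solution: s_h(n) = A·(-4)^n.
Try particular s_p(n) = pn + q. Substituting:
  pn + q = -4(p(n-1) + q) - 3n + 4.
Matching the n-coefficient: p = -4p - 3 ⇒ p = - \frac{3}{5}.
Matching constants: q = 4p - 4q + 4 ⇒ q = \frac{8}{25}.
General: s(n) = A·(-4)^n - \frac{3 n}{5} + \frac{8}{25}.
Apply s(0) = 1: A + \frac{8}{25} = 1 ⇒ A = \frac{17}{25}.
So s(n) = \frac{17 \left(-4\right)^{n}}{25} - \frac{3 n}{5} + \frac{8}{25}.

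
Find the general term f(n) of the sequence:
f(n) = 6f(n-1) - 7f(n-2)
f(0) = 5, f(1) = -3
Characteristic equation: x² - 6x + 7 = 0.
Discriminant Δ = (6)² + 4·(-7) = 8.
Roots r₁,₂ = (6 ± √8)/2, so r₁ = \sqrt{2} + 3, r₂ = 3 - \sqrt{2}.
General solution: f(n) = A·r₁^n + B·r₂^n.
From the initial conditions, A + B = 5 and r₁A + r₂B = -3.
Since r₁ - r₂ = √8: A = (-3 - (5)r₂)/√8 = \frac{5}{2} - \frac{9 \sqrt{2}}{2}, and B = 5 - A = \frac{5}{2} + \frac{9 \sqrt{2}}{2}.
So f(n) = \left(\frac{5}{2} - \frac{9 \sqrt{2}}{2}\right)\left(\sqrt{2} + 3\right)^n + \left(\frac{5}{2} + \frac{9 \sqrt{2}}{2}\right)\left(3 - \sqrt{2}\right)^n.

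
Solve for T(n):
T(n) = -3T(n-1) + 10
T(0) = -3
First-order linear non-homogeneous.
Homogeneous solution: T_h(n) = A·(-3)^n.
Try constant particular solution T_p = K: K = -3K + 10 ⇒ K = \frac{5}{2}.
General: T(n) = A·(-3)^n + \frac{5}{2}.
Apply T(0) = -3: A + \frac{5}{2} = -3 ⇒ A = - \frac{11}{2}.
So T(n) = \frac{5}{2} - \frac{11 \left(-3\right)^{n}}{2}.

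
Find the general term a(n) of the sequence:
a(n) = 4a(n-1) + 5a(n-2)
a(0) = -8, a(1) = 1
Characteristic equation: x² - 4x - 5 = 0, which factors as (x - (-1))(x - (5)) = 0.
Roots r₁ = -1, r₂ = 5 (distinct).
General solution: a(n) = A·(-1)^n + B·(5)^n.
From a(0) = -8: A + B = -8.
From a(1) = 1: -A + 5B = 1.
Solving: A = - \frac{41}{6}, B = - \frac{7}{6}.
So a(n) = - \frac{41 \left(-1\right)^{n}}{6} - \frac{7 \cdot 5^{n}}{6}.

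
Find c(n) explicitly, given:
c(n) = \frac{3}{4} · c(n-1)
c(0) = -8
Pure geometric recurrence with ratio \frac{3}{4}.
By induction c(n) = c(0) · (\frac{3}{4})^n = - 8 \left(\frac{3}{4}\right)^{n}.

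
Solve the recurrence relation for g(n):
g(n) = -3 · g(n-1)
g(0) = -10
Pure geometric recurrence with ratio -3.
By induction g(n) = g(0) · (-3)^n = - 10 \left(-3\right)^{n}.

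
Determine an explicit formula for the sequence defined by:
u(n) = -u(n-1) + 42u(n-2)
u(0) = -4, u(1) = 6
Characteristic equation: x² + x - 42 = 0, which factors as (x - (-7))(x - (6)) = 0.
Roots r₁ = -7, r₂ = 6 (distinct).
General solution: u(n) = A·(-7)^n + B·(6)^n.
From u(0) = -4: A + B = -4.
From u(1) = 6: -7A + 6B = 6.
Solving: A = - \frac{30}{13}, B = - \frac{22}{13}.
So u(n) = - \frac{30 \left(-7\right)^{n}}{13} - \frac{22 \cdot 6^{n}}{13}.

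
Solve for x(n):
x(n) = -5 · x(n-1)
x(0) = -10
Pure geometric recurrence with ratio -5.
By induction x(n) = x(0) · (-5)^n = - 10 \left(-5\right)^{n}.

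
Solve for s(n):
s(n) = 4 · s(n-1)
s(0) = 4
Pure geometric recurrence with ratio 4.
By induction s(n) = s(0) · (4)^n = 4 \cdot 4^{n}.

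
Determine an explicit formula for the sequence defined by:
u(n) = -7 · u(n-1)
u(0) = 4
Pure geometric recurrence with ratio -7.
By induction u(n) = u(0) · (-7)^n = 4 \left(-7\right)^{n}.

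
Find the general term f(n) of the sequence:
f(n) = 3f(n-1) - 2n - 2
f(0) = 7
First-order linear with linear forcing.
Homogeneous solution: f_h(n) = A·(3)^n.
Try particular f_p(n) = pn + q. Substituting:
  pn + q = 3(p(n-1) + q) - 2n - 2.
Matching the n-coefficient: p = 3p - 2 ⇒ p = 1.
Matching constants: q = -3p + 3q - 2 ⇒ q = \frac{5}{2}.
General: f(n) = A·(3)^n + n + \frac{5}{2}.
Apply f(0) = 7: A + \frac{5}{2} = 7 ⇒ A = \frac{9}{2}.
So f(n) = \frac{9 \cdot 3^{n}}{2} + n + \frac{5}{2}.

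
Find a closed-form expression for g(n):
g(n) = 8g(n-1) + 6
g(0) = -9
First-order linear non-homogeneous.
Homogeneous solution: g_h(n) = A·(8)^n.
Try constant particular solution g_p = K: K = 8K + 6 ⇒ K = - \frac{6}{7}.
General: g(n) = A·(8)^n - \frac{6}{7}.
Apply g(0) = -9: A - \frac{6}{7} = -9 ⇒ A = - \frac{57}{7}.
So g(n) = - \frac{57 \cdot 8^{n}}{7} - \frac{6}{7}.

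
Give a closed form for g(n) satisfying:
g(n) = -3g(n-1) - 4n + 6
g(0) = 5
First-order linear with linear forcing.
Homogeneous solution: g_h(n) = A·(-3)^n.
Try particular g_p(n) = pn + q. Substituting:
  pn + q = -3(p(n-1) + q) - 4n + 6.
Matching the n-coefficient: p = -3p - 4 ⇒ p = -1.
Matching constants: q = 3p - 3q + 6 ⇒ q = \frac{3}{4}.
General: g(n) = A·(-3)^n - n + \frac{3}{4}.
Apply g(0) = 5: A + \frac{3}{4} = 5 ⇒ A = \frac{17}{4}.
So g(n) = \frac{17 \left(-3\right)^{n}}{4} - n + \frac{3}{4}.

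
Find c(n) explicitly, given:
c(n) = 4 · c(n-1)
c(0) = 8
Pure geometric recurrence with ratio 4.
By induction c(n) = c(0) · (4)^n = 8 \cdot 4^{n}.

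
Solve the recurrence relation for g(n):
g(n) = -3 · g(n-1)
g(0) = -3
Pure geometric recurrence with ratio -3.
By induction g(n) = g(0) · (-3)^n = - 3 \left(-3\right)^{n}.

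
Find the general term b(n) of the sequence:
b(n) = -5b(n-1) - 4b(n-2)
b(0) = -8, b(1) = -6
Characteristic equation: x² + 5x + 4 = 0, which factors as (x - (-4))(x - (-1)) = 0.
Roots r₁ = -4, r₂ = -1 (distinct).
General solution: b(n) = A·(-4)^n + B·(-1)^n.
From b(0) = -8: A + B = -8.
From b(1) = -6: -4A - B = -6.
Solving: A = \frac{14}{3}, B = - \frac{38}{3}.
So b(n) = - \frac{38 \left(-1\right)^{n}}{3} + \frac{14 \left(-4\right)^{n}}{3}.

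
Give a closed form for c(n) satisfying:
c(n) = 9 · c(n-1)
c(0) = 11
Pure geometric recurrence with ratio 9.
By induction c(n) = c(0) · (9)^n = 11 \cdot 9^{n}.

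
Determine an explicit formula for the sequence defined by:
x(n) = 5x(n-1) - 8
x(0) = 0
First-order linear non-homogeneous.
Homogeneous solution: x_h(n) = A·(5)^n.
Try constant particular solution x_p = K: K = 5K - 8 ⇒ K = 2.
General: x(n) = A·(5)^n + 2.
Apply x(0) = 0: A + 2 = 0 ⇒ A = -2.
So x(n) = 2 - 2 \cdot 5^{n}.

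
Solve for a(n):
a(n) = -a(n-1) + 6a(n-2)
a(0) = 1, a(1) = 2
Characteristic equation: x² + x - 6 = 0, which factors as (x - (-3))(x - (2)) = 0.
Roots r₁ = -3, r₂ = 2 (distinct).
General solution: a(n) = A·(-3)^n + B·(2)^n.
From a(0) = 1: A + B = 1.
From a(1) = 2: -3A + 2B = 2.
Solving: A = 0, B = 1.
So a(n) = 2^{n}.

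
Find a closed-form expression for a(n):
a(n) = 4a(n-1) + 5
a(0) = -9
First-order linear non-homogeneous.
Homogeneous solution: a_h(n) = A·(4)^n.
Try constant particular solution a_p = K: K = 4K + 5 ⇒ K = - \frac{5}{3}.
General: a(n) = A·(4)^n - \frac{5}{3}.
Apply a(0) = -9: A - \frac{5}{3} = -9 ⇒ A = - \frac{22}{3}.
So a(n) = - \frac{22 \cdot 4^{n}}{3} - \frac{5}{3}.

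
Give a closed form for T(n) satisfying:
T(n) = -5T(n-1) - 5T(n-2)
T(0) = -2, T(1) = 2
Characteristic equation: x² + 5x + 5 = 0.
Discriminant Δ = (-5)² + 4·(-5) = 5.
Roots r₁,₂ = (-5 ± √5)/2, so r₁ = - \frac{5}{2} + \frac{\sqrt{5}}{2}, r₂ = - \frac{5}{2} - \frac{\sqrt{5}}{2}.
General solution: T(n) = A·r₁^n + B·r₂^n.
From the initial conditions, A + B = -2 and r₁A + r₂B = 2.
Since r₁ - r₂ = √5: A = (2 - (-2)r₂)/√5 = - \frac{3 \sqrt{5}}{5} - 1, and B = -2 - A = -1 + \frac{3 \sqrt{5}}{5}.
So T(n) = \left(- \frac{3 \sqrt{5}}{5} - 1\right)\left(- \frac{5}{2} + \frac{\sqrt{5}}{2}\right)^n + \left(-1 + \frac{3 \sqrt{5}}{5}\right)\left(- \frac{5}{2} - \frac{\sqrt{5}}{2}\right)^n.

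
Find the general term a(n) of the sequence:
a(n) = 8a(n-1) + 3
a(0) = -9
First-order linear non-homogeneous.
Homogeneous solution: a_h(n) = A·(8)^n.
Try constant particular solution a_p = K: K = 8K + 3 ⇒ K = - \frac{3}{7}.
General: a(n) = A·(8)^n - \frac{3}{7}.
Apply a(0) = -9: A - \frac{3}{7} = -9 ⇒ A = - \frac{60}{7}.
So a(n) = - \frac{60 \cdot 8^{n}}{7} - \frac{3}{7}.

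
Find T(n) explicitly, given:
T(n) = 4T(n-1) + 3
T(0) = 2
First-order linear non-homogeneous.
Homogeneous solution: T_h(n) = A·(4)^n.
Try constant particular solution T_p = K: K = 4K + 3 ⇒ K = -1.
General: T(n) = A·(4)^n - 1.
Apply T(0) = 2: A - 1 = 2 ⇒ A = 3.
So T(n) = 3 \cdot 4^{n} - 1.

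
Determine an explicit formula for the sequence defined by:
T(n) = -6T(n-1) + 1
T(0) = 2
First-order linear non-homogeneous.
Homogeneous solution: T_h(n) = A·(-6)^n.
Try constant particular solution T_p = K: K = -6K + 1 ⇒ K = \frac{1}{7}.
General: T(n) = A·(-6)^n + \frac{1}{7}.
Apply T(0) = 2: A + \frac{1}{7} = 2 ⇒ A = \frac{13}{7}.
So T(n) = \frac{13 \left(-6\right)^{n}}{7} + \frac{1}{7}.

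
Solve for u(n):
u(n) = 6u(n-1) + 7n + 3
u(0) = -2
First-order linear with linear forcing.
Homogeneous solution: u_h(n) = A·(6)^n.
Try particular u_p(n) = pn + q. Substituting:
  pn + q = 6(p(n-1) + q) + 7n + 3.
Matching the n-coefficient: p = 6p + 7 ⇒ p = - \frac{7}{5}.
Matching constants: q = -6p + 6q + 3 ⇒ q = - \frac{57}{25}.
General: u(n) = A·(6)^n - \frac{7 n}{5} - \frac{57}{25}.
Apply u(0) = -2: A - \frac{57}{25} = -2 ⇒ A = \frac{7}{25}.
So u(n) = \frac{7 \cdot 6^{n}}{25} - \frac{7 n}{5} - \frac{57}{25}.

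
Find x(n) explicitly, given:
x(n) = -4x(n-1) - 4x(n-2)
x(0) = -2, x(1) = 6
Characteristic equation: x² + 4x + 4 = 0, which is (x - (-2))².
Repeated root r = -2.
General solution: x(n) = (A + Bn)·(-2)^n.
From x(0) = -2: A = -2.
From x(1) = 6: (A + B)·(-2) = 6 ⇒ B = -1.
So x(n) = \left(- n - 2\right) \cdot (-2)^n.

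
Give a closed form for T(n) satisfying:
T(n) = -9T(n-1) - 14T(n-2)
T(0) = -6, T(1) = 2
Characteristic equation: x² + 9x + 14 = 0, which factors as (x - (-7))(x - (-2)) = 0.
Roots r₁ = -7, r₂ = -2 (distinct).
General solution: T(n) = A·(-7)^n + B·(-2)^n.
From T(0) = -6: A + B = -6.
From T(1) = 2: -7A - 2B = 2.
Solving: A = 2, B = -8.
So T(n) = - 8 \left(-2\right)^{n} + 2 \left(-7\right)^{n}.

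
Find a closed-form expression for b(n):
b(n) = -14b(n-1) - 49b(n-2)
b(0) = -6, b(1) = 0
Characteristic equation: x² + 14x + 49 = 0, which is (x - (-7))².
Repeated root r = -7.
General solution: b(n) = (A + Bn)·(-7)^n.
From b(0) = -6: A = -6.
From b(1) = 0: (A + B)·(-7) = 0 ⇒ B = 6.
So b(n) = \left(6 n - 6\right) \cdot (-7)^n.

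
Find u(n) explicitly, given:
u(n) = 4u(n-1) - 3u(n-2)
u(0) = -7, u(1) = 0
Characteristic equation: x² - 4x + 3 = 0, which factors as (x - (3))(x - (1)) = 0.
Roots r₁ = 3, r₂ = 1 (distinct).
General solution: u(n) = A·(3)^n + B·(1)^n.
From u(0) = -7: A + B = -7.
From u(1) = 0: 3A + B = 0.
Solving: A = \frac{7}{2}, B = - \frac{21}{2}.
So u(n) = \frac{7 \cdot 3^{n}}{2} - \frac{21}{2}.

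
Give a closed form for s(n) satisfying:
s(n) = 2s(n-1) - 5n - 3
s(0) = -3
First-order linear with linear forcing.
Homogeneous solution: s_h(n) = A·(2)^n.
Try particular s_p(n) = pn + q. Substituting:
  pn + q = 2(p(n-1) + q) - 5n - 3.
Matching the n-coefficient: p = 2p - 5 ⇒ p = 5.
Matching constants: q = -2p + 2q - 3 ⇒ q = 13.
General: s(n) = A·(2)^n + 5 n + 13.
Apply s(0) = -3: A + 13 = -3 ⇒ A = -16.
So s(n) = - 16 \cdot 2^{n} + 5 n + 13.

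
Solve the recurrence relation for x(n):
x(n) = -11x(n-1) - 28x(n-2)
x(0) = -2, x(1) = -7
Characteristic equation: x² + 11x + 28 = 0, which factors as (x - (-7))(x - (-4)) = 0.
Roots r₁ = -7, r₂ = -4 (distinct).
General solution: x(n) = A·(-7)^n + B·(-4)^n.
From x(0) = -2: A + B = -2.
From x(1) = -7: -7A - 4B = -7.
Solving: A = 5, B = -7.
So x(n) = - 7 \left(-4\right)^{n} + 5 \left(-7\right)^{n}.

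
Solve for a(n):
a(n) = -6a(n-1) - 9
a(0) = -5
First-order linear non-homogeneous.
Homogeneous solution: a_h(n) = A·(-6)^n.
Try constant particular solution a_p = K: K = -6K - 9 ⇒ K = - \frac{9}{7}.
General: a(n) = A·(-6)^n - \frac{9}{7}.
Apply a(0) = -5: A - \frac{9}{7} = -5 ⇒ A = - \frac{26}{7}.
So a(n) = - \frac{26 \left(-6\right)^{n}}{7} - \frac{9}{7}.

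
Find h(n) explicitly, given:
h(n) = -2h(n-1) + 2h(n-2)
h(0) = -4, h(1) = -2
Characteristic equation: x² + 2x - 2 = 0.
Discriminant Δ = (-2)² + 4·(2) = 12.
Roots r₁,₂ = (-2 ± √12)/2, so r₁ = -1 + \sqrt{3}, r₂ = - \sqrt{3} - 1.
General solution: h(n) = A·r₁^n + B·r₂^n.
From the initial conditions, A + B = -4 and r₁A + r₂B = -2.
Since r₁ - r₂ = √12: A = (-2 - (-4)r₂)/√12 = -2 - \sqrt{3}, and B = -4 - A = -2 + \sqrt{3}.
So h(n) = \left(-2 - \sqrt{3}\right)\left(-1 + \sqrt{3}\right)^n + \left(-2 + \sqrt{3}\right)\left(- \sqrt{3} - 1\right)^n.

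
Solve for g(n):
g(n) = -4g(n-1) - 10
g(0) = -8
First-order linear non-homogeneous.
Homogeneous solution: g_h(n) = A·(-4)^n.
Try constant particular solution g_p = K: K = -4K - 10 ⇒ K = -2.
General: g(n) = A·(-4)^n - 2.
Apply g(0) = -8: A - 2 = -8 ⇒ A = -6.
So g(n) = - 6 \left(-4\right)^{n} - 2.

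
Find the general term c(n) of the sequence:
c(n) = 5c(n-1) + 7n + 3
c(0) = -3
First-order linear with linear forcing.
Homogeneous solution: c_h(n) = A·(5)^n.
Try particular c_p(n) = pn + q. Substituting:
  pn + q = 5(p(n-1) + q) + 7n + 3.
Matching the n-coefficient: p = 5p + 7 ⇒ p = - \frac{7}{4}.
Matching constants: q = -5p + 5q + 3 ⇒ q = - \frac{47}{16}.
General: c(n) = A·(5)^n - \frac{7 n}{4} - \frac{47}{16}.
Apply c(0) = -3: A - \frac{47}{16} = -3 ⇒ A = - \frac{1}{16}.
So c(n) = - \frac{5^{n}}{16} - \frac{7 n}{4} - \frac{47}{16}.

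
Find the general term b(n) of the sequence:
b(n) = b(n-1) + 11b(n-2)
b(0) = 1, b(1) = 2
Characteristic equation: x² - x - 11 = 0.
Discriminant Δ = (1)² + 4·(11) = 45.
Roots r₁,₂ = (1 ± √45)/2, so r₁ = \frac{1}{2} + \frac{3 \sqrt{5}}{2}, r₂ = \frac{1}{2} - \frac{3 \sqrt{5}}{2}.
General solution: b(n) = A·r₁^n + B·r₂^n.
From the initial conditions, A + B = 1 and r₁A + r₂B = 2.
Since r₁ - r₂ = √45: A = (2 - (1)r₂)/√45 = \frac{\sqrt{5}}{10} + \frac{1}{2}, and B = 1 - A = \frac{1}{2} - \frac{\sqrt{5}}{10}.
So b(n) = \left(\frac{\sqrt{5}}{10} + \frac{1}{2}\right)\left(\frac{1}{2} + \frac{3 \sqrt{5}}{2}\right)^n + \left(\frac{1}{2} - \frac{\sqrt{5}}{10}\right)\left(\frac{1}{2} - \frac{3 \sqrt{5}}{2}\right)^n.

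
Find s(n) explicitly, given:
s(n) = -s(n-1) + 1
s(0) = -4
First-order linear non-homogeneous.
Homogeneous solution: s_h(n) = A·(-1)^n.
Try constant particular solution s_p = K: K = -K + 1 ⇒ K = \frac{1}{2}.
General: s(n) = A·(-1)^n + \frac{1}{2}.
Apply s(0) = -4: A + \frac{1}{2} = -4 ⇒ A = - \frac{9}{2}.
So s(n) = \frac{1}{2} - \frac{9 \left(-1\right)^{n}}{2}.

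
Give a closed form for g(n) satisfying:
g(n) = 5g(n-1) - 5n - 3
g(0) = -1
First-order linear with linear forcing.
Homogeneous solution: g_h(n) = A·(5)^n.
Try particular g_p(n) = pn + q. Substituting:
  pn + q = 5(p(n-1) + q) - 5n - 3.
Matching the n-coefficient: p = 5p - 5 ⇒ p = \frac{5}{4}.
Matching constants: q = -5p + 5q - 3 ⇒ q = \frac{37}{16}.
General: g(n) = A·(5)^n + \frac{5 n}{4} + \frac{37}{16}.
Apply g(0) = -1: A + \frac{37}{16} = -1 ⇒ A = - \frac{53}{16}.
So g(n) = - \frac{53 \cdot 5^{n}}{16} + \frac{5 n}{4} + \frac{37}{16}.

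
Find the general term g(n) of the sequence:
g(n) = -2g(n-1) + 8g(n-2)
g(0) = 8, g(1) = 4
Characteristic equation: x² + 2x - 8 = 0, which factors as (x - (2))(x - (-4)) = 0.
Roots r₁ = 2, r₂ = -4 (distinct).
General solution: g(n) = A·(2)^n + B·(-4)^n.
From g(0) = 8: A + B = 8.
From g(1) = 4: 2A - 4B = 4.
Solving: A = 6, B = 2.
So g(n) = 2 \left(-4\right)^{n} + 6 \cdot 2^{n}.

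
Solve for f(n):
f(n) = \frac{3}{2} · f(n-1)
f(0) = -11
Pure geometric recurrence with ratio \frac{3}{2}.
By induction f(n) = f(0) · (\frac{3}{2})^n = - 11 \left(\frac{3}{2}\right)^{n}.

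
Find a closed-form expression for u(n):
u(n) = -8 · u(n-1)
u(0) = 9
Pure geometric recurrence with ratio -8.
By induction u(n) = u(0) · (-8)^n = 9 \left(-8\right)^{n}.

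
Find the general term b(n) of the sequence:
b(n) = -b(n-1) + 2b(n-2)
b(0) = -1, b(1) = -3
Characteristic equation: x² + x - 2 = 0, which factors as (x - (1))(x - (-2)) = 0.
Roots r₁ = 1, r₂ = -2 (distinct).
General solution: b(n) = A·(1)^n + B·(-2)^n.
From b(0) = -1: A + B = -1.
From b(1) = -3: A - 2B = -3.
Solving: A = - \frac{5}{3}, B = \frac{2}{3}.
So b(n) = \frac{2 \left(-2\right)^{n}}{3} - \frac{5}{3}.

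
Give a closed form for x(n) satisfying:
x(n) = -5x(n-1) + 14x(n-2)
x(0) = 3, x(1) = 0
Characteristic equation: x² + 5x - 14 = 0, which factors as (x - (2))(x - (-7)) = 0.
Roots r₁ = 2, r₂ = -7 (distinct).
General solution: x(n) = A·(2)^n + B·(-7)^n.
From x(0) = 3: A + B = 3.
From x(1) = 0: 2A - 7B = 0.
Solving: A = \frac{7}{3}, B = \frac{2}{3}.
So x(n) = \frac{2 \left(-7\right)^{n}}{3} + \frac{7 \cdot 2^{n}}{3}.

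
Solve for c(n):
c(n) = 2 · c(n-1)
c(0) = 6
Pure geometric recurrence with ratio 2.
By induction c(n) = c(0) · (2)^n = 6 \cdot 2^{n}.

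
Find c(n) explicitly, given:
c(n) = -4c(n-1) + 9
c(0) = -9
First-order linear non-homogeneous.
Homogeneous solution: c_h(n) = A·(-4)^n.
Try constant particular solution c_p = K: K = -4K + 9 ⇒ K = \frac{9}{5}.
General: c(n) = A·(-4)^n + \frac{9}{5}.
Apply c(0) = -9: A + \frac{9}{5} = -9 ⇒ A = - \frac{54}{5}.
So c(n) = \frac{9}{5} - \frac{54 \left(-4\right)^{n}}{5}.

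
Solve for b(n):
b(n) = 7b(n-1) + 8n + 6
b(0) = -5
First-order linear with linear forcing.
Homogeneous solution: b_h(n) = A·(7)^n.
Try particular b_p(n) = pn + q. Substituting:
  pn + q = 7(p(n-1) + q) + 8n + 6.
Matching the n-coefficient: p = 7p + 8 ⇒ p = - \frac{4}{3}.
Matching constants: q = -7p + 7q + 6 ⇒ q = - \frac{23}{9}.
General: b(n) = A·(7)^n - \frac{4 n}{3} - \frac{23}{9}.
Apply b(0) = -5: A - \frac{23}{9} = -5 ⇒ A = - \frac{22}{9}.
So b(n) = - \frac{22 \cdot 7^{n}}{9} - \frac{4 n}{3} - \frac{23}{9}.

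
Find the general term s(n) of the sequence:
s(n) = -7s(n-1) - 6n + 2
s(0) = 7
First-order linear with linear forcing.
Homogeneous solution: s_h(n) = A·(-7)^n.
Try particular s_p(n) = pn + q. Substituting:
  pn + q = -7(p(n-1) + q) - 6n + 2.
Matching the n-coefficient: p = -7p - 6 ⇒ p = - \frac{3}{4}.
Matching constants: q = 7p - 7q + 2 ⇒ q = - \frac{13}{32}.
General: s(n) = A·(-7)^n - \frac{3 n}{4} - \frac{13}{32}.
Apply s(0) = 7: A - \frac{13}{32} = 7 ⇒ A = \frac{237}{32}.
So s(n) = \frac{237 \left(-7\right)^{n}}{32} - \frac{3 n}{4} - \frac{13}{32}.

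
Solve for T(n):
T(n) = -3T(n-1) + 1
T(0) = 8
First-order linear non-homogeneous.
Homogeneous solution: T_h(n) = A·(-3)^n.
Try constant particular solution T_p = K: K = -3K + 1 ⇒ K = \frac{1}{4}.
General: T(n) = A·(-3)^n + \frac{1}{4}.
Apply T(0) = 8: A + \frac{1}{4} = 8 ⇒ A = \frac{31}{4}.
So T(n) = \frac{31 \left(-3\right)^{n}}{4} + \frac{1}{4}.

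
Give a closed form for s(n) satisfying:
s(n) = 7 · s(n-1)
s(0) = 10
Pure geometric recurrence with ratio 7.
By induction s(n) = s(0) · (7)^n = 10 \cdot 7^{n}.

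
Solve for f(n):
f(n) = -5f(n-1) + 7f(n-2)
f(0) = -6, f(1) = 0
Characteristic equation: x² + 5x - 7 = 0.
Discriminant Δ = (-5)² + 4·(7) = 53.
Roots r₁,₂ = (-5 ± √53)/2, so r₁ = - \frac{5}{2} + \frac{\sqrt{53}}{2}, r₂ = - \frac{\sqrt{53}}{2} - \frac{5}{2}.
General solution: f(n) = A·r₁^n + B·r₂^n.
From the initial conditions, A + B = -6 and r₁A + r₂B = 0.
Since r₁ - r₂ = √53: A = (0 - (-6)r₂)/√53 = -3 - \frac{15 \sqrt{53}}{53}, and B = -6 - A = -3 + \frac{15 \sqrt{53}}{53}.
So f(n) = \left(-3 - \frac{15 \sqrt{53}}{53}\right)\left(- \frac{5}{2} + \frac{\sqrt{53}}{2}\right)^n + \left(-3 + \frac{15 \sqrt{53}}{53}\right)\left(- \frac{\sqrt{53}}{2} - \frac{5}{2}\right)^n.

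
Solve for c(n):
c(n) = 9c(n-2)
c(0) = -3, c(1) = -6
Characteristic equation: x² - 9 = 0, which factors as (x - (3))(x - (-3)) = 0.
Roots r₁ = 3, r₂ = -3 (distinct).
General solution: c(n) = A·(3)^n + B·(-3)^n.
From c(0) = -3: A + B = -3.
From c(1) = -6: 3A - 3B = -6.
Solving: A = - \frac{5}{2}, B = - \frac{1}{2}.
So c(n) = - \frac{\left(-3\right)^{n}}{2} - \frac{5 \cdot 3^{n}}{2}.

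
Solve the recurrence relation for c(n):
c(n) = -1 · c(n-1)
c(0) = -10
Pure geometric recurrence with ratio -1.
By induction c(n) = c(0) · (-1)^n = - 10 \left(-1\right)^{n}.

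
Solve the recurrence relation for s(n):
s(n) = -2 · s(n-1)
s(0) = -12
Pure geometric recurrence with ratio -2.
By induction s(n) = s(0) · (-2)^n = - 12 \left(-2\right)^{n}.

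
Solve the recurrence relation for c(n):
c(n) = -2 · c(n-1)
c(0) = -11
Pure geometric recurrence with ratio -2.
By induction c(n) = c(0) · (-2)^n = - 11 \left(-2\right)^{n}.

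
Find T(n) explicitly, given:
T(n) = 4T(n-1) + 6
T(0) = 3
First-order linear non-homogeneous.
Homogeneous solution: T_h(n) = A·(4)^n.
Try constant particular solution T_p = K: K = 4K + 6 ⇒ K = -2.
General: T(n) = A·(4)^n - 2.
Apply T(0) = 3: A - 2 = 3 ⇒ A = 5.
So T(n) = 5 \cdot 4^{n} - 2.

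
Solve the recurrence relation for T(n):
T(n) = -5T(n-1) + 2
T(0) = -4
First-order linear non-homogeneous.
Homogeneous solution: T_h(n) = A·(-5)^n.
Try constant particular solution T_p = K: K = -5K + 2 ⇒ K = \frac{1}{3}.
General: T(n) = A·(-5)^n + \frac{1}{3}.
Apply T(0) = -4: A + \frac{1}{3} = -4 ⇒ A = - \frac{13}{3}.
So T(n) = \frac{1}{3} - \frac{13 \left(-5\right)^{n}}{3}.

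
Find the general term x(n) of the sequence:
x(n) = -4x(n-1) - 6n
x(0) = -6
First-order linear with linear forcing.
Homogeneous solution: x_h(n) = A·(-4)^n.
Try particular x_p(n) = pn + q. Substituting:
  pn + q = -4(p(n-1) + q) - 6n.
Matching the n-coefficient: p = -4p - 6 ⇒ p = - \frac{6}{5}.
Matching constants: q = 4p - 4q ⇒ q = - \frac{24}{25}.
General: x(n) = A·(-4)^n - \frac{6 n}{5} - \frac{24}{25}.
Apply x(0) = -6: A - \frac{24}{25} = -6 ⇒ A = - \frac{126}{25}.
So x(n) = - \frac{126 \left(-4\right)^{n}}{25} - \frac{6 n}{5} - \frac{24}{25}.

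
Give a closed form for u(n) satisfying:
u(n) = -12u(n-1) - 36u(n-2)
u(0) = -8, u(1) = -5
Characteristic equation: x² + 12x + 36 = 0, which is (x - (-6))².
Repeated root r = -6.
General solution: u(n) = (A + Bn)·(-6)^n.
From u(0) = -8: A = -8.
From u(1) = -5: (A + B)·(-6) = -5 ⇒ B = \frac{53}{6}.
So u(n) = \left(\frac{53 n}{6} - 8\right) \cdot (-6)^n.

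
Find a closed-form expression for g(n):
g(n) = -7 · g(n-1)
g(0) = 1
Pure geometric recurrence with ratio -7.
By induction g(n) = g(0) · (-7)^n = \left(-7\right)^{n}.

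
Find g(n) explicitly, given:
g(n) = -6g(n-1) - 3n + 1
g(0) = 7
First-order linear with linear forcing.
Homogeneous solution: g_h(n) = A·(-6)^n.
Try particular g_p(n) = pn + q. Substituting:
  pn + q = -6(p(n-1) + q) - 3n + 1.
Matching the n-coefficient: p = -6p - 3 ⇒ p = - \frac{3}{7}.
Matching constants: q = 6p - 6q + 1 ⇒ q = - \frac{11}{49}.
General: g(n) = A·(-6)^n - \frac{3 n}{7} - \frac{11}{49}.
Apply g(0) = 7: A - \frac{11}{49} = 7 ⇒ A = \frac{354}{49}.
So g(n) = \frac{354 \left(-6\right)^{n}}{49} - \frac{3 n}{7} - \frac{11}{49}.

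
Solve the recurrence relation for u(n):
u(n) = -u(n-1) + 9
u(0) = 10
First-order linear non-homogeneous.
Homogeneous solution: u_h(n) = A·(-1)^n.
Try constant particular solution u_p = K: K = -K + 9 ⇒ K = \frac{9}{2}.
General: u(n) = A·(-1)^n + \frac{9}{2}.
Apply u(0) = 10: A + \frac{9}{2} = 10 ⇒ A = \frac{11}{2}.
So u(n) = \frac{11 \left(-1\right)^{n}}{2} + \frac{9}{2}.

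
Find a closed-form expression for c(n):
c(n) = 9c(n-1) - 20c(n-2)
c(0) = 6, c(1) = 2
Characteristic equation: x² - 9x + 20 = 0, which factors as (x - (5))(x - (4)) = 0.
Roots r₁ = 5, r₂ = 4 (distinct).
General solution: c(n) = A·(5)^n + B·(4)^n.
From c(0) = 6: A + B = 6.
From c(1) = 2: 5A + 4B = 2.
Solving: A = -22, B = 28.
So c(n) = 28 \cdot 4^{n} - 22 \cdot 5^{n}.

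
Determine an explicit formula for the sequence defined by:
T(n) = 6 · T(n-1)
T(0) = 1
Pure geometric recurrence with ratio 6.
By induction T(n) = T(0) · (6)^n = 6^{n}.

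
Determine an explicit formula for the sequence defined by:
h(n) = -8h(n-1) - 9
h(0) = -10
First-order linear non-homogeneous.
Homogeneous solution: h_h(n) = A·(-8)^n.
Try constant particular solution h_p = K: K = -8K - 9 ⇒ K = -1.
General: h(n) = A·(-8)^n - 1.
Apply h(0) = -10: A - 1 = -10 ⇒ A = -9.
So h(n) = - 9 \left(-8\right)^{n} - 1.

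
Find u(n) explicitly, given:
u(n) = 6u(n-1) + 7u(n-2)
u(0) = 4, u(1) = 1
Characteristic equation: x² - 6x - 7 = 0, which factors as (x - (-1))(x - (7)) = 0.
Roots r₁ = -1, r₂ = 7 (distinct).
General solution: u(n) = A·(-1)^n + B·(7)^n.
From u(0) = 4: A + B = 4.
From u(1) = 1: -A + 7B = 1.
Solving: A = \frac{27}{8}, B = \frac{5}{8}.
So u(n) = \frac{27 \left(-1\right)^{n}}{8} + \frac{5 \cdot 7^{n}}{8}.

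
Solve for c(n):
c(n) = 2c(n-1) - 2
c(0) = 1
First-order linear non-homogeneous.
Homogeneous solution: c_h(n) = A·(2)^n.
Try constant particular solution c_p = K: K = 2K - 2 ⇒ K = 2.
General: c(n) = A·(2)^n + 2.
Apply c(0) = 1: A + 2 = 1 ⇒ A = -1.
So c(n) = 2 - 2^{n}.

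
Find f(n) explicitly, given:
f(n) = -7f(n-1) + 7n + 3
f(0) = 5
First-order linear with linear forcing.
Homogeneous solution: f_h(n) = A·(-7)^n.
Try particular f_p(n) = pn + q. Substituting:
  pn + q = -7(p(n-1) + q) + 7n + 3.
Matching the n-coefficient: p = -7p + 7 ⇒ p = \frac{7}{8}.
Matching constants: q = 7p - 7q + 3 ⇒ q = \frac{73}{64}.
General: f(n) = A·(-7)^n + \frac{7 n}{8} + \frac{73}{64}.
Apply f(0) = 5: A + \frac{73}{64} = 5 ⇒ A = \frac{247}{64}.
So f(n) = \frac{247 \left(-7\right)^{n}}{64} + \frac{7 n}{8} + \frac{73}{64}.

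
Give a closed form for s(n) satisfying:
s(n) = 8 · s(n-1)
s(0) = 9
Pure geometric recurrence with ratio 8.
By induction s(n) = s(0) · (8)^n = 9 \cdot 8^{n}.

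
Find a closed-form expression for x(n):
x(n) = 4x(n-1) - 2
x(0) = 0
First-order linear non-homogeneous.
Homogeneous solution: x_h(n) = A·(4)^n.
Try constant particular solution x_p = K: K = 4K - 2 ⇒ K = \frac{2}{3}.
General: x(n) = A·(4)^n + \frac{2}{3}.
Apply x(0) = 0: A + \frac{2}{3} = 0 ⇒ A = - \frac{2}{3}.
So x(n) = \frac{2}{3} - \frac{2 \cdot 4^{n}}{3}.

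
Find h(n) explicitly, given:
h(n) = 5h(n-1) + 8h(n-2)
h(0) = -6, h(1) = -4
Characteristic equation: x² - 5x - 8 = 0.
Discriminant Δ = (5)² + 4·(8) = 57.
Roots r₁,₂ = (5 ± √57)/2, so r₁ = \frac{5}{2} + \frac{\sqrt{57}}{2}, r₂ = \frac{5}{2} - \frac{\sqrt{57}}{2}.
General solution: h(n) = A·r₁^n + B·r₂^n.
From the initial conditions, A + B = -6 and r₁A + r₂B = -4.
Since r₁ - r₂ = √57: A = (-4 - (-6)r₂)/√57 = -3 + \frac{11 \sqrt{57}}{57}, and B = -6 - A = -3 - \frac{11 \sqrt{57}}{57}.
So h(n) = \left(-3 + \frac{11 \sqrt{57}}{57}\right)\left(\frac{5}{2} + \frac{\sqrt{57}}{2}\right)^n + \left(-3 - \frac{11 \sqrt{57}}{57}\right)\left(\frac{5}{2} - \frac{\sqrt{57}}{2}\right)^n.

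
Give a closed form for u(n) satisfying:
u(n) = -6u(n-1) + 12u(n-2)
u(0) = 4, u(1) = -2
Characteristic equation: x² + 6x - 12 = 0.
Discriminant Δ = (-6)² + 4·(12) = 84.
Roots r₁,₂ = (-6 ± √84)/2, so r₁ = -3 + \sqrt{21}, r₂ = - \sqrt{21} - 3.
General solution: u(n) = A·r₁^n + B·r₂^n.
From the initial conditions, A + B = 4 and r₁A + r₂B = -2.
Since r₁ - r₂ = √84: A = (-2 - (4)r₂)/√84 = \frac{5 \sqrt{21}}{21} + 2, and B = 4 - A = 2 - \frac{5 \sqrt{21}}{21}.
So u(n) = \left(\frac{5 \sqrt{21}}{21} + 2\right)\left(-3 + \sqrt{21}\right)^n + \left(2 - \frac{5 \sqrt{21}}{21}\right)\left(- \sqrt{21} - 3\right)^n.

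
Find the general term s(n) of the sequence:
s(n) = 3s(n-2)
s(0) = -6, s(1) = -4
Characteristic equation: x² - 3 = 0.
Discriminant Δ = (0)² + 4·(3) = 12.
Roots r₁,₂ = (0 ± √12)/2, so r₁ = \sqrt{3}, r₂ = - \sqrt{3}.
General solution: s(n) = A·r₁^n + B·r₂^n.
From the initial conditions, A + B = -6 and r₁A + r₂B = -4.
Since r₁ - r₂ = √12: A = (-4 - (-6)r₂)/√12 = -3 - \frac{2 \sqrt{3}}{3}, and B = -6 - A = -3 + \frac{2 \sqrt{3}}{3}.
So s(n) = \left(-3 - \frac{2 \sqrt{3}}{3}\right)\left(\sqrt{3}\right)^n + \left(-3 + \frac{2 \sqrt{3}}{3}\right)\left(- \sqrt{3}\right)^n.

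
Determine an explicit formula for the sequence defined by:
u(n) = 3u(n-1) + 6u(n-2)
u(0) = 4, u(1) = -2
Characteristic equation: x² - 3x - 6 = 0.
Discriminant Δ = (3)² + 4·(6) = 33.
Roots r₁,₂ = (3 ± √33)/2, so r₁ = \frac{3}{2} + \frac{\sqrt{33}}{2}, r₂ = \frac{3}{2} - \frac{\sqrt{33}}{2}.
General solution: u(n) = A·r₁^n + B·r₂^n.
From the initial conditions, A + B = 4 and r₁A + r₂B = -2.
Since r₁ - r₂ = √33: A = (-2 - (4)r₂)/√33 = 2 - \frac{8 \sqrt{33}}{33}, and B = 4 - A = \frac{8 \sqrt{33}}{33} + 2.
So u(n) = \left(2 - \frac{8 \sqrt{33}}{33}\right)\left(\frac{3}{2} + \frac{\sqrt{33}}{2}\right)^n + \left(\frac{8 \sqrt{33}}{33} + 2\right)\left(\frac{3}{2} - \frac{\sqrt{33}}{2}\right)^n.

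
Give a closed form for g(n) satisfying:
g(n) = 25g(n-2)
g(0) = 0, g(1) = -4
Characteristic equation: x² - 25 = 0, which factors as (x - (-5))(x - (5)) = 0.
Roots r₁ = -5, r₂ = 5 (distinct).
General solution: g(n) = A·(-5)^n + B·(5)^n.
From g(0) = 0: A + B = 0.
From g(1) = -4: -5A + 5B = -4.
Solving: A = \frac{2}{5}, B = - \frac{2}{5}.
So g(n) = \frac{2 \left(-5\right)^{n}}{5} - \frac{2 \cdot 5^{n}}{5}.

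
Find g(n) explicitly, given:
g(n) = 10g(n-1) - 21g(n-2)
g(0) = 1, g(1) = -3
Characteristic equation: x² - 10x + 21 = 0, which factors as (x - (3))(x - (7)) = 0.
Roots r₁ = 3, r₂ = 7 (distinct).
General solution: g(n) = A·(3)^n + B·(7)^n.
From g(0) = 1: A + B = 1.
From g(1) = -3: 3A + 7B = -3.
Solving: A = \frac{5}{2}, B = - \frac{3}{2}.
So g(n) = \frac{5 \cdot 3^{n}}{2} - \frac{3 \cdot 7^{n}}{2}.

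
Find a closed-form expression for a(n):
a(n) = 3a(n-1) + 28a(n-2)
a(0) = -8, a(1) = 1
Characteristic equation: x² - 3x - 28 = 0, which factors as (x - (7))(x - (-4)) = 0.
Roots r₁ = 7, r₂ = -4 (distinct).
General solution: a(n) = A·(7)^n + B·(-4)^n.
From a(0) = -8: A + B = -8.
From a(1) = 1: 7A - 4B = 1.
Solving: A = - \frac{31}{11}, B = - \frac{57}{11}.
So a(n) = - \frac{57 \left(-4\right)^{n}}{11} - \frac{31 \cdot 7^{n}}{11}.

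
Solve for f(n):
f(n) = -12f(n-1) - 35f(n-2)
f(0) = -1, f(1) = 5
Characteristic equation: x² + 12x + 35 = 0, which factors as (x - (-7))(x - (-5)) = 0.
Roots r₁ = -7, r₂ = -5 (distinct).
General solution: f(n) = A·(-7)^n + B·(-5)^n.
From f(0) = -1: A + B = -1.
From f(1) = 5: -7A - 5B = 5.
Solving: A = 0, B = -1.
So f(n) = - \left(-5\right)^{n}.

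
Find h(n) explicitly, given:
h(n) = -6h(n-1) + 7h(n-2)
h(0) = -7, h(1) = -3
Characteristic equation: x² + 6x - 7 = 0, which factors as (x - (1))(x - (-7)) = 0.
Roots r₁ = 1, r₂ = -7 (distinct).
General solution: h(n) = A·(1)^n + B·(-7)^n.
From h(0) = -7: A + B = -7.
From h(1) = -3: A - 7B = -3.
Solving: A = - \frac{13}{2}, B = - \frac{1}{2}.
So h(n) = - \frac{\left(-7\right)^{n}}{2} - \frac{13}{2}.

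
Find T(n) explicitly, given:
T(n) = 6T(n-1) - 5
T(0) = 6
First-order linear non-homogeneous.
Homogeneous solution: T_h(n) = A·(6)^n.
Try constant particular solution T_p = K: K = 6K - 5 ⇒ K = 1.
General: T(n) = A·(6)^n + 1.
Apply T(0) = 6: A + 1 = 6 ⇒ A = 5.
So T(n) = 5 \cdot 6^{n} + 1.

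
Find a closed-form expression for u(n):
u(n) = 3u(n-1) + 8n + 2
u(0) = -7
First-order linear with linear forcing.
Homogeneous solution: u_h(n) = A·(3)^n.
Try particular u_p(n) = pn + q. Substituting:
  pn + q = 3(p(n-1) + q) + 8n + 2.
Matching the n-coefficient: p = 3p + 8 ⇒ p = -4.
Matching constants: q = -3p + 3q + 2 ⇒ q = -7.
General: u(n) = A·(3)^n - 4 n - 7.
Apply u(0) = -7: A - 7 = -7 ⇒ A = 0.
So u(n) = - 4 n - 7.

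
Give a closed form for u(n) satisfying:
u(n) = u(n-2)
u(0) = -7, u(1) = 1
Characteristic equation: x² - 1 = 0, which factors as (x - (1))(x - (-1)) = 0.
Roots r₁ = 1, r₂ = -1 (distinct).
General solution: u(n) = A·(1)^n + B·(-1)^n.
From u(0) = -7: A + B = -7.
From u(1) = 1: A - B = 1.
Solving: A = -3, B = -4.
So u(n) = - 4 \left(-1\right)^{n} - 3.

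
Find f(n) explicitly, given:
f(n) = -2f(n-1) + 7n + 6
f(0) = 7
First-order linear with linear forcing.
Homogeneous solution: f_h(n) = A·(-2)^n.
Try particular f_p(n) = pn + q. Substituting:
  pn + q = -2(p(n-1) + q) + 7n + 6.
Matching the n-coefficient: p = -2p + 7 ⇒ p = \frac{7}{3}.
Matching constants: q = 2p - 2q + 6 ⇒ q = \frac{32}{9}.
General: f(n) = A·(-2)^n + \frac{7 n}{3} + \frac{32}{9}.
Apply f(0) = 7: A + \frac{32}{9} = 7 ⇒ A = \frac{31}{9}.
So f(n) = \frac{31 \left(-2\right)^{n}}{9} + \frac{7 n}{3} + \frac{32}{9}.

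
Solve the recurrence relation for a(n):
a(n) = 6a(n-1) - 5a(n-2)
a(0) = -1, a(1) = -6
Characteristic equation: x² - 6x + 5 = 0, which factors as (x - (1))(x - (5)) = 0.
Roots r₁ = 1, r₂ = 5 (distinct).
General solution: a(n) = A·(1)^n + B·(5)^n.
From a(0) = -1: A + B = -1.
From a(1) = -6: A + 5B = -6.
Solving: A = \frac{1}{4}, B = - \frac{5}{4}.
So a(n) = \frac{1}{4} - \frac{5 \cdot 5^{n}}{4}.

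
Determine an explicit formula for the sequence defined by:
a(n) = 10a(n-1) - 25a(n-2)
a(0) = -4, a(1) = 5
Characteristic equation: x² - 10x + 25 = 0, which is (x - (5))².
Repeated root r = 5.
General solution: a(n) = (A + Bn)·(5)^n.
From a(0) = -4: A = -4.
From a(1) = 5: (A + B)·(5) = 5 ⇒ B = 5.
So a(n) = \left(5 n - 4\right) \cdot (5)^n.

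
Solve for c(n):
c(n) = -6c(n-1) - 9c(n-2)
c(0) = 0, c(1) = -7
Characteristic equation: x² + 6x + 9 = 0, which is (x - (-3))².
Repeated root r = -3.
General solution: c(n) = (A + Bn)·(-3)^n.
From c(0) = 0: A = 0.
From c(1) = -7: (A + B)·(-3) = -7 ⇒ B = \frac{7}{3}.
So c(n) = \left(\frac{7 n}{3}\right) \cdot (-3)^n.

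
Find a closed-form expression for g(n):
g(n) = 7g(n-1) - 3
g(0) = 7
First-order linear non-homogeneous.
Homogeneous solution: g_h(n) = A·(7)^n.
Try constant particular solution g_p = K: K = 7K - 3 ⇒ K = \frac{1}{2}.
General: g(n) = A·(7)^n + \frac{1}{2}.
Apply g(0) = 7: A + \frac{1}{2} = 7 ⇒ A = \frac{13}{2}.
So g(n) = \frac{13 \cdot 7^{n}}{2} + \frac{1}{2}.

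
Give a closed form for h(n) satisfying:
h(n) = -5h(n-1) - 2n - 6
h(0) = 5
First-order linear with linear forcing.
Homogeneous solution: h_h(n) = A·(-5)^n.
Try particular h_p(n) = pn + q. Substituting:
  pn + q = -5(p(n-1) + q) - 2n - 6.
Matching the n-coefficient: p = -5p - 2 ⇒ p = - \frac{1}{3}.
Matching constants: q = 5p - 5q - 6 ⇒ q = - \frac{23}{18}.
General: h(n) = A·(-5)^n - \frac{n}{3} - \frac{23}{18}.
Apply h(0) = 5: A - \frac{23}{18} = 5 ⇒ A = \frac{113}{18}.
So h(n) = \frac{113 \left(-5\right)^{n}}{18} - \frac{n}{3} - \frac{23}{18}.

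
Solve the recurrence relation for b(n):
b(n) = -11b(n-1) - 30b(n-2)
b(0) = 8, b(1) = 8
Characteristic equation: x² + 11x + 30 = 0, which factors as (x - (-5))(x - (-6)) = 0.
Roots r₁ = -5, r₂ = -6 (distinct).
General solution: b(n) = A·(-5)^n + B·(-6)^n.
From b(0) = 8: A + B = 8.
From b(1) = 8: -5A - 6B = 8.
Solving: A = 56, B = -48.
So b(n) = 56 \left(-5\right)^{n} - 48 \left(-6\right)^{n}.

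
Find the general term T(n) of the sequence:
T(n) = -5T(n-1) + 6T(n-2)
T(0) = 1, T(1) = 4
Characteristic equation: x² + 5x - 6 = 0, which factors as (x - (1))(x - (-6)) = 0.
Roots r₁ = 1, r₂ = -6 (distinct).
General solution: T(n) = A·(1)^n + B·(-6)^n.
From T(0) = 1: A + B = 1.
From T(1) = 4: A - 6B = 4.
Solving: A = \frac{10}{7}, B = - \frac{3}{7}.
So T(n) = \frac{10}{7} - \frac{3 \left(-6\right)^{n}}{7}.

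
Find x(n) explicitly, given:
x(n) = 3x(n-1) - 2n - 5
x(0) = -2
First-order linear with linear forcing.
Homogeneous solution: x_h(n) = A·(3)^n.
Try particular x_p(n) = pn + q. Substituting:
  pn + q = 3(p(n-1) + q) - 2n - 5.
Matching the n-coefficient: p = 3p - 2 ⇒ p = 1.
Matching constants: q = -3p + 3q - 5 ⇒ q = 4.
General: x(n) = A·(3)^n + n + 4.
Apply x(0) = -2: A + 4 = -2 ⇒ A = -6.
So x(n) = - 6 \cdot 3^{n} + n + 4.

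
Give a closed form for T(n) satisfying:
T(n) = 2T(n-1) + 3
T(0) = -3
First-order linear non-homogeneous.
Homogeneous solution: T_h(n) = A·(2)^n.
Try constant particular solution T_p = K: K = 2K + 3 ⇒ K = -3.
General: T(n) = A·(2)^n - 3.
Apply T(0) = -3: A - 3 = -3 ⇒ A = 0.
So T(n) = -3.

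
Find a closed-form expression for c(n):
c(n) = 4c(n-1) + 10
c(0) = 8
First-order linear non-homogeneous.
Homogeneous solution: c_h(n) = A·(4)^n.
Try constant particular solution c_p = K: K = 4K + 10 ⇒ K = - \frac{10}{3}.
General: c(n) = A·(4)^n - \frac{10}{3}.
Apply c(0) = 8: A - \frac{10}{3} = 8 ⇒ A = \frac{34}{3}.
So c(n) = \frac{34 \cdot 4^{n}}{3} - \frac{10}{3}.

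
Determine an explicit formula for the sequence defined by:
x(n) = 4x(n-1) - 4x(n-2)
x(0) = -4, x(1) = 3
Characteristic equation: x² - 4x + 4 = 0, which is (x - (2))².
Repeated root r = 2.
General solution: x(n) = (A + Bn)·(2)^n.
From x(0) = -4: A = -4.
From x(1) = 3: (A + B)·(2) = 3 ⇒ B = \frac{11}{2}.
So x(n) = \left(\frac{11 n}{2} - 4\right) \cdot (2)^n.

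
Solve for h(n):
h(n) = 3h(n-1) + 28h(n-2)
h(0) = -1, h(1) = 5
Characteristic equation: x² - 3x - 28 = 0, which factors as (x - (-4))(x - (7)) = 0.
Roots r₁ = -4, r₂ = 7 (distinct).
General solution: h(n) = A·(-4)^n + B·(7)^n.
From h(0) = -1: A + B = -1.
From h(1) = 5: -4A + 7B = 5.
Solving: A = - \frac{12}{11}, B = \frac{1}{11}.
So h(n) = - \frac{12 \left(-4\right)^{n}}{11} + \frac{7^{n}}{11}.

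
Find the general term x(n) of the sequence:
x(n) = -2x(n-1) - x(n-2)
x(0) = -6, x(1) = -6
Characteristic equation: x² + 2x + 1 = 0, which is (x - (-1))².
Repeated root r = -1.
General solution: x(n) = (A + Bn)·(-1)^n.
From x(0) = -6: A = -6.
From x(1) = -6: (A + B)·(-1) = -6 ⇒ B = 12.
So x(n) = \left(12 n - 6\right) \cdot (-1)^n.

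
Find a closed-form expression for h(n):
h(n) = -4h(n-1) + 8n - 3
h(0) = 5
First-order linear with linear forcing.
Homogeneous solution: h_h(n) = A·(-4)^n.
Try particular h_p(n) = pn + q. Substituting:
  pn + q = -4(p(n-1) + q) + 8n - 3.
Matching the n-coefficient: p = -4p + 8 ⇒ p = \frac{8}{5}.
Matching constants: q = 4p - 4q - 3 ⇒ q = \frac{17}{25}.
General: h(n) = A·(-4)^n + \frac{8 n}{5} + \frac{17}{25}.
Apply h(0) = 5: A + \frac{17}{25} = 5 ⇒ A = \frac{108}{25}.
So h(n) = \frac{108 \left(-4\right)^{n}}{25} + \frac{8 n}{5} + \frac{17}{25}.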